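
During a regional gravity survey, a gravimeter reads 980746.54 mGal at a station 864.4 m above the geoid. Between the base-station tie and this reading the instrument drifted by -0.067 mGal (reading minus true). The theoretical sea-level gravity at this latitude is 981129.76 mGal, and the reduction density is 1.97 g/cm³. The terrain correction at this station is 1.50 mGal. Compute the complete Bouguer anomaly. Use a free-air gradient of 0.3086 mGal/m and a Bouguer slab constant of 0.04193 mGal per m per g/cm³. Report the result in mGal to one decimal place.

-186.3

Drift-corrected reading = 980746.54 − (-0.067) = 980746.607 mGal
Free-air correction = 0.3086 × 864.4 = 266.75 mGal
Free-air anomaly = 980746.607 − 981129.76 + (266.75) = -116.403 mGal
Bouguer slab correction = 0.04193 × 1.97 × 864.4 = 71.40 mGal
Simple Bouguer anomaly = -116.403 − (71.40) = -187.803 mGal
Complete Bouguer anomaly = -187.803 + 1.50 = -186.303 mGal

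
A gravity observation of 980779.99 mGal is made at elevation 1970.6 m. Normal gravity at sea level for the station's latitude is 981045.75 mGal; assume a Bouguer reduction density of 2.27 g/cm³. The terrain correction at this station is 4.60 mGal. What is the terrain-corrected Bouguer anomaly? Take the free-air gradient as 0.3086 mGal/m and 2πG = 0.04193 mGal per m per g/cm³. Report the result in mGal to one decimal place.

Free-air correction = 0.3086 × 1970.6 = 608.13 mGal
Free-air anomaly = 980779.99 − 981045.75 + (608.13) = 342.37 mGal
Bouguer slab correction = 0.04193 × 2.27 × 1970.6 = 187.56 mGal
Simple Bouguer anomaly = 342.37 − (187.56) = 154.81 mGal
Complete Bouguer anomaly = 154.81 + 4.60 = 159.41 mGal

159.4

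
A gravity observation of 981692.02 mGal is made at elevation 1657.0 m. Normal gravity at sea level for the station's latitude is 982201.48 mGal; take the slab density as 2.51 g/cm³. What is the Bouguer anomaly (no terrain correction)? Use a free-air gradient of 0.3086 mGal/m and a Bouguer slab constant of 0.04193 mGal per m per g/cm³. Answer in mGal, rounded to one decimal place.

Free-air correction = 0.3086 × 1657.0 = 511.35 mGal
Free-air anomaly = 981692.02 − 982201.48 + (511.35) = 1.89 mGal
Bouguer slab correction = 0.04193 × 2.51 × 1657.0 = 174.39 mGal
Simple Bouguer anomaly = 1.89 − (174.39) = -172.50 mGal

-172.5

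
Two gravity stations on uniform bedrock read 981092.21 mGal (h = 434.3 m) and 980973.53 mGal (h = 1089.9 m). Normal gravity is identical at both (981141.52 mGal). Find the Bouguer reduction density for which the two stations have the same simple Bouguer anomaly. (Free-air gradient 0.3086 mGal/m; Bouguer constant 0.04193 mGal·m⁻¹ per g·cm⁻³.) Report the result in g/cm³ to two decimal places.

3.04

Δg_obs = 980973.53 − 981092.21 = -118.68 mGal over Δh = 1089.9 − 434.3 = 655.6 m
Equal Bouguer anomalies ⇒ Δg_obs + (0.3086 − 0.04193ρ)·Δh = 0
0.3086 − 0.04193ρ = −Δg_obs/Δh = 0.18103
ρ = (0.3086 − 0.18103) / 0.04193 = 3.04 g/cm³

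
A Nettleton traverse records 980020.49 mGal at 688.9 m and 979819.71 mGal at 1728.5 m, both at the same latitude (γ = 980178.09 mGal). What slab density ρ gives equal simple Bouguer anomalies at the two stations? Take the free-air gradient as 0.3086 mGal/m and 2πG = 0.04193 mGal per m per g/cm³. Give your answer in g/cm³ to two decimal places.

Δg_obs = 979819.71 − 980020.49 = -200.78 mGal over Δh = 1728.5 − 688.9 = 1039.6 m
Equal Bouguer anomalies ⇒ Δg_obs + (0.3086 − 0.04193ρ)·Δh = 0
0.3086 − 0.04193ρ = −Δg_obs/Δh = 0.19313
ρ = (0.3086 − 0.19313) / 0.04193 = 2.75 g/cm³

2.75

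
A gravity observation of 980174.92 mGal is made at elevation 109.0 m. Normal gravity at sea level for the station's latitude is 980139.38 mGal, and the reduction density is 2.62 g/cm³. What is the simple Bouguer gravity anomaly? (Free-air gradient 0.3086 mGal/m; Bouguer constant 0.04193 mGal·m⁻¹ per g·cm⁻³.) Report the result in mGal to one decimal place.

Free-air correction = 0.3086 × 109.0 = 33.64 mGal
Free-air anomaly = 980174.92 − 980139.38 + (33.64) = 69.18 mGal
Bouguer slab correction = 0.04193 × 2.62 × 109.0 = 11.97 mGal
Simple Bouguer anomaly = 69.18 − (11.97) = 57.21 mGal

57.2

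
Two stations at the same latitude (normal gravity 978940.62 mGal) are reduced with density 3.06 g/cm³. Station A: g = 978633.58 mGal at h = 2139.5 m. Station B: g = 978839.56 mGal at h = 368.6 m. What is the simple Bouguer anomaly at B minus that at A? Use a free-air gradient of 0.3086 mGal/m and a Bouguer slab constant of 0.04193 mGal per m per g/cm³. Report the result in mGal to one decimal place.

Δg_SB(A) = 978633.58 − 978940.62 + 0.3086×2139.5 − 0.04193×3.06×2139.5 = 78.70 mGal
Δg_SB(B) = 978839.56 − 978940.62 + 0.3086×368.6 − 0.04193×3.06×368.6 = -34.60 mGal
Difference = -34.60 − (78.70) = -113.30 mGal

-113.3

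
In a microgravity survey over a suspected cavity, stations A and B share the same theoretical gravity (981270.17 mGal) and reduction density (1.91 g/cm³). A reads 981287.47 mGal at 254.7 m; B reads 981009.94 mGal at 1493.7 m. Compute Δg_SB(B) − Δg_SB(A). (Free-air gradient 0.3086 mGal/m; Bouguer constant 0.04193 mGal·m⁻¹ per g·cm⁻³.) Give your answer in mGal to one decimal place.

5.6

Δg_SB(A) = 981287.47 − 981270.17 + 0.3086×254.7 − 0.04193×1.91×254.7 = 75.50 mGal
Δg_SB(B) = 981009.94 − 981270.17 + 0.3086×1493.7 − 0.04193×1.91×1493.7 = 81.10 mGal
Difference = 81.10 − (75.50) = 5.60 mGal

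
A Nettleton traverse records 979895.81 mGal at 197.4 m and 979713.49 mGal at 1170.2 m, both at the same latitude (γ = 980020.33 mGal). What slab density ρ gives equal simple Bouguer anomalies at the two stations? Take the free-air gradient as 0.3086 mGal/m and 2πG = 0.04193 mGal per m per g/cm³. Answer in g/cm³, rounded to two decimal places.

2.89

Δg_obs = 979713.49 − 979895.81 = -182.32 mGal over Δh = 1170.2 − 197.4 = 972.8 m
Equal Bouguer anomalies ⇒ Δg_obs + (0.3086 − 0.04193ρ)·Δh = 0
0.3086 − 0.04193ρ = −Δg_obs/Δh = 0.18742
ρ = (0.3086 − 0.18742) / 0.04193 = 2.89 g/cm³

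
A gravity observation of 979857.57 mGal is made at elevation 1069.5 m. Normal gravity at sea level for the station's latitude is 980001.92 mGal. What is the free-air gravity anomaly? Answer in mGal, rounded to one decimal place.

185.7

Free-air correction = 0.3086 × 1069.5 = 330.05 mGal
Free-air anomaly = 979857.57 − 980001.92 + (330.05) = 185.70 mGal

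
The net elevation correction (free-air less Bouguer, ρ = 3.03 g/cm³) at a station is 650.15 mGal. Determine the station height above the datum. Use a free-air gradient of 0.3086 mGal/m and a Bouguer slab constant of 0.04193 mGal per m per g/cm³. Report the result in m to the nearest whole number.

Combined gradient = 0.3086 − 0.04193 × 3.03 = 0.1815521 mGal/m
h = 650.15 / 0.1815521 = 3581.07 m

3581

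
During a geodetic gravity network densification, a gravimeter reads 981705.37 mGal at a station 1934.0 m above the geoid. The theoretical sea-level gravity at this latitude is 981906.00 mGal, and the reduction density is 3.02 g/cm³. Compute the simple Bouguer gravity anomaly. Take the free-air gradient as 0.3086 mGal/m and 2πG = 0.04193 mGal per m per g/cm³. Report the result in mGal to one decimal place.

151.3

Free-air correction = 0.3086 × 1934.0 = 596.83 mGal
Free-air anomaly = 981705.37 − 981906.00 + (596.83) = 396.20 mGal
Bouguer slab correction = 0.04193 × 3.02 × 1934.0 = 244.90 mGal
Simple Bouguer anomaly = 396.20 − (244.90) = 151.30 mGal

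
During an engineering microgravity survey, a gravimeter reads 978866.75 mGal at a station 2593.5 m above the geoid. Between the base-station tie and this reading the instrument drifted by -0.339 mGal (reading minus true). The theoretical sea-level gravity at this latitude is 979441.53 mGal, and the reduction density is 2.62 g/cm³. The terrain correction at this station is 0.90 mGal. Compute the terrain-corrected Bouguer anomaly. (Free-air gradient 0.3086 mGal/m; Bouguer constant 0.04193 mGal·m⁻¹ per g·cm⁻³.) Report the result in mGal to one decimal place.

Drift-corrected reading = 978866.75 − (-0.339) = 978867.089 mGal
Free-air correction = 0.3086 × 2593.5 = 800.35 mGal
Free-air anomaly = 978867.089 − 979441.53 + (800.35) = 225.909 mGal
Bouguer slab correction = 0.04193 × 2.62 × 2593.5 = 284.91 mGal
Simple Bouguer anomaly = 225.909 − (284.91) = -59.001 mGal
Complete Bouguer anomaly = -59.001 + 0.90 = -58.101 mGal

-58.1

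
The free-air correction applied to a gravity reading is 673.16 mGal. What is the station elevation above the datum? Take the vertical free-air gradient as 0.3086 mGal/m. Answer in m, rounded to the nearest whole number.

2181

h = 673.16 / 0.3086 = 2181.34 m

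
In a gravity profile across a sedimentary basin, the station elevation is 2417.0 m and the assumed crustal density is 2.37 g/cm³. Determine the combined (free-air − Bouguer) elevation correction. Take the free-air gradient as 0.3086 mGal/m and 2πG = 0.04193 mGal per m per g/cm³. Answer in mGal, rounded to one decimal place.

505.7

Combined gradient = 0.3086 − 0.04193 × 2.37 = 0.2092259 mGal/m
Combined elevation correction = 0.2092259 × 2417.0 = 505.7 mGal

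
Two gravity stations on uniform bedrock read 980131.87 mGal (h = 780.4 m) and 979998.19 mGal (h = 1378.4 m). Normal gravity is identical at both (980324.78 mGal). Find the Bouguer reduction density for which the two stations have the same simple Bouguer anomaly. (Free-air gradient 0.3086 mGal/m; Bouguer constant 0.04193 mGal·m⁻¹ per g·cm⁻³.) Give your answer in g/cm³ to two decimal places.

2.03

Δg_obs = 979998.19 − 980131.87 = -133.68 mGal over Δh = 1378.4 − 780.4 = 598.0 m
Equal Bouguer anomalies ⇒ Δg_obs + (0.3086 − 0.04193ρ)·Δh = 0
0.3086 − 0.04193ρ = −Δg_obs/Δh = 0.22355
ρ = (0.3086 − 0.22355) / 0.04193 = 2.03 g/cm³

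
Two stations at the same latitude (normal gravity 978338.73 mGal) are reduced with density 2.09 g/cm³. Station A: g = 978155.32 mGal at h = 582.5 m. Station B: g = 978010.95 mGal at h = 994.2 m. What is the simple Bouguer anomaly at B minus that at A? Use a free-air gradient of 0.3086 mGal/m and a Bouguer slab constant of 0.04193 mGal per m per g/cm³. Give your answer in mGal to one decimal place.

-53.4

Δg_SB(A) = 978155.32 − 978338.73 + 0.3086×582.5 − 0.04193×2.09×582.5 = -54.70 mGal
Δg_SB(B) = 978010.95 − 978338.73 + 0.3086×994.2 − 0.04193×2.09×994.2 = -108.10 mGal
Difference = -108.10 − (-54.70) = -53.40 mGal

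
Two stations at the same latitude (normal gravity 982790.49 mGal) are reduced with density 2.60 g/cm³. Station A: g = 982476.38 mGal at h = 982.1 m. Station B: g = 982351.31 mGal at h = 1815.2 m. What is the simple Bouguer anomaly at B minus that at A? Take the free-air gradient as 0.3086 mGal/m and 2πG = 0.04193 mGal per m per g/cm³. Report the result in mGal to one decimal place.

41.2

Δg_SB(A) = 982476.38 − 982790.49 + 0.3086×982.1 − 0.04193×2.60×982.1 = -118.10 mGal
Δg_SB(B) = 982351.31 − 982790.49 + 0.3086×1815.2 − 0.04193×2.60×1815.2 = -76.90 mGal
Difference = -76.90 − (-118.10) = 41.20 mGal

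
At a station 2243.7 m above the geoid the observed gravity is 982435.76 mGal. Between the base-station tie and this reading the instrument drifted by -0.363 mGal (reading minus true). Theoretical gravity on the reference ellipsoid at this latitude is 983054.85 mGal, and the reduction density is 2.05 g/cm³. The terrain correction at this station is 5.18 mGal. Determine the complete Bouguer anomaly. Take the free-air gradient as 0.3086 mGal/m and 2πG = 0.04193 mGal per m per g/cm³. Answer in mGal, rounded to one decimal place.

-114.0

Drift-corrected reading = 982435.76 − (-0.363) = 982436.123 mGal
Free-air correction = 0.3086 × 2243.7 = 692.41 mGal
Free-air anomaly = 982436.123 − 983054.85 + (692.41) = 73.683 mGal
Bouguer slab correction = 0.04193 × 2.05 × 2243.7 = 192.86 mGal
Simple Bouguer anomaly = 73.683 − (192.86) = -119.177 mGal
Complete Bouguer anomaly = -119.177 + 5.18 = -113.997 mGal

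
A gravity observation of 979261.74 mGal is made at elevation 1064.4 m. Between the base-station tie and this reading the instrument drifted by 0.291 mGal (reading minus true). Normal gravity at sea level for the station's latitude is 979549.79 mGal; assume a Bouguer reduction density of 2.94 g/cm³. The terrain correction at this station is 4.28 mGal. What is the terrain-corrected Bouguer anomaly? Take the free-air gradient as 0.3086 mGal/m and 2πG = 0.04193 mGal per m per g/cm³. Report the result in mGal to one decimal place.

-86.8

Drift-corrected reading = 979261.74 − (0.291) = 979261.449 mGal
Free-air correction = 0.3086 × 1064.4 = 328.47 mGal
Free-air anomaly = 979261.449 − 979549.79 + (328.47) = 40.129 mGal
Bouguer slab correction = 0.04193 × 2.94 × 1064.4 = 131.21 mGal
Simple Bouguer anomaly = 40.129 − (131.21) = -91.081 mGal
Complete Bouguer anomaly = -91.081 + 4.28 = -86.801 mGal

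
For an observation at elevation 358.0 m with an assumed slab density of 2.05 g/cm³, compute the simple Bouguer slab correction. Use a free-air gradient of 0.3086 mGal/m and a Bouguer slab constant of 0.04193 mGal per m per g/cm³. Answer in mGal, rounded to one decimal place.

Bouguer slab correction = 0.04193 × 2.05 × 358.0 = 30.8 mGal

30.8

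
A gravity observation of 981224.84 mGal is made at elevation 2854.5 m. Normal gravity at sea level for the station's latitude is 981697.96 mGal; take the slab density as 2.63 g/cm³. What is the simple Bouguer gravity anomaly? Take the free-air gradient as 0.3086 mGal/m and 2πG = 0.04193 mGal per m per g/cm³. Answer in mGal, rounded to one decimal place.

93.0

Free-air correction = 0.3086 × 2854.5 = 880.90 mGal
Free-air anomaly = 981224.84 − 981697.96 + (880.90) = 407.78 mGal
Bouguer slab correction = 0.04193 × 2.63 × 2854.5 = 314.78 mGal
Simple Bouguer anomaly = 407.78 − (314.78) = 93.00 mGal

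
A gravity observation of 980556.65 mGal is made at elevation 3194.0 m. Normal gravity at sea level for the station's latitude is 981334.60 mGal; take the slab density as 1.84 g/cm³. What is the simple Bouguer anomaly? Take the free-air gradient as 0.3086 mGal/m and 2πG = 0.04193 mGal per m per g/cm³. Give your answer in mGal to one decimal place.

Free-air correction = 0.3086 × 3194.0 = 985.67 mGal
Free-air anomaly = 980556.65 − 981334.60 + (985.67) = 207.72 mGal
Bouguer slab correction = 0.04193 × 1.84 × 3194.0 = 246.42 mGal
Simple Bouguer anomaly = 207.72 − (246.42) = -38.70 mGal

-38.7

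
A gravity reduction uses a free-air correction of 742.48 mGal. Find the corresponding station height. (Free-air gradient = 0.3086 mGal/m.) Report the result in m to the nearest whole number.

h = 742.48 / 0.3086 = 2405.96 m

2406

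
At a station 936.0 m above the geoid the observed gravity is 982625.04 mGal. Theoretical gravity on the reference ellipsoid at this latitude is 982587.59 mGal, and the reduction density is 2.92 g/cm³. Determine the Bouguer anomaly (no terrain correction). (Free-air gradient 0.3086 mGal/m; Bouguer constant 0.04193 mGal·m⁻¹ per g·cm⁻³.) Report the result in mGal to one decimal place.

Free-air correction = 0.3086 × 936.0 = 288.85 mGal
Free-air anomaly = 982625.04 − 982587.59 + (288.85) = 326.30 mGal
Bouguer slab correction = 0.04193 × 2.92 × 936.0 = 114.60 mGal
Simple Bouguer anomaly = 326.30 − (114.60) = 211.70 mGal

211.7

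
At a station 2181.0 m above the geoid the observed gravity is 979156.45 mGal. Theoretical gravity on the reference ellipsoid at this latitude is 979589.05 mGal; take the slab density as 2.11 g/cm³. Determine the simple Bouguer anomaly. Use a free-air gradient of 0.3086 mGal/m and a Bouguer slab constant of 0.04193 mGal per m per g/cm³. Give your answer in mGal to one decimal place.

Free-air correction = 0.3086 × 2181.0 = 673.06 mGal
Free-air anomaly = 979156.45 − 979589.05 + (673.06) = 240.46 mGal
Bouguer slab correction = 0.04193 × 2.11 × 2181.0 = 192.96 mGal
Simple Bouguer anomaly = 240.46 − (192.96) = 47.50 mGal

47.5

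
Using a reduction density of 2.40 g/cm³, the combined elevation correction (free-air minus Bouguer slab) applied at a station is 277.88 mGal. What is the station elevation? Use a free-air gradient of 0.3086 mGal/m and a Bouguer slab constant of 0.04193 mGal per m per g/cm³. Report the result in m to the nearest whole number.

1336

Combined gradient = 0.3086 − 0.04193 × 2.40 = 0.2079680 mGal/m
h = 277.88 / 0.2079680 = 1336.17 m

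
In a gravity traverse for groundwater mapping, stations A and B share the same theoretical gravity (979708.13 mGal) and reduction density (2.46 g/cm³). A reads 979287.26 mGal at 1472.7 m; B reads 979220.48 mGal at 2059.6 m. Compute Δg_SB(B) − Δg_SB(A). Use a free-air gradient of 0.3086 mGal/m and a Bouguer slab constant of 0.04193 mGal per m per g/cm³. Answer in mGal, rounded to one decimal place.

Δg_SB(A) = 979287.26 − 979708.13 + 0.3086×1472.7 − 0.04193×2.46×1472.7 = -118.30 mGal
Δg_SB(B) = 979220.48 − 979708.13 + 0.3086×2059.6 − 0.04193×2.46×2059.6 = -64.50 mGal
Difference = -64.50 − (-118.30) = 53.80 mGal

53.8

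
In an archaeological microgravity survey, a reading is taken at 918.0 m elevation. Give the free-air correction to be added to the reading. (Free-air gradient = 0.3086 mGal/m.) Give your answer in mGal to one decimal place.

Free-air correction = 0.3086 × 918.0 = 283.3 mGal

283.3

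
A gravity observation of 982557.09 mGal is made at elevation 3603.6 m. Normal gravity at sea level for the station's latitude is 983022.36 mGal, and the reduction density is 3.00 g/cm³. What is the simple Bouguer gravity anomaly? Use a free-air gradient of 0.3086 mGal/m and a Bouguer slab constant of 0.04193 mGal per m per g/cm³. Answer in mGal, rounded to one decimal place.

193.5

Free-air correction = 0.3086 × 3603.6 = 1112.07 mGal
Free-air anomaly = 982557.09 − 983022.36 + (1112.07) = 646.80 mGal
Bouguer slab correction = 0.04193 × 3.00 × 3603.6 = 453.30 mGal
Simple Bouguer anomaly = 646.80 − (453.30) = 193.50 mGal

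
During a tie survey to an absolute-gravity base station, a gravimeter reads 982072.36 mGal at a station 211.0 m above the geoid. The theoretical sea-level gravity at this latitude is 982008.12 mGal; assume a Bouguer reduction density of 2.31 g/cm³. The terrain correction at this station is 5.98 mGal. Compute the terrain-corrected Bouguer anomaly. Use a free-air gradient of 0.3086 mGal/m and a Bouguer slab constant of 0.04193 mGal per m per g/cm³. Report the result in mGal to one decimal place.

114.9

Free-air correction = 0.3086 × 211.0 = 65.11 mGal
Free-air anomaly = 982072.36 − 982008.12 + (65.11) = 129.35 mGal
Bouguer slab correction = 0.04193 × 2.31 × 211.0 = 20.44 mGal
Simple Bouguer anomaly = 129.35 − (20.44) = 108.91 mGal
Complete Bouguer anomaly = 108.91 + 5.98 = 114.89 mGal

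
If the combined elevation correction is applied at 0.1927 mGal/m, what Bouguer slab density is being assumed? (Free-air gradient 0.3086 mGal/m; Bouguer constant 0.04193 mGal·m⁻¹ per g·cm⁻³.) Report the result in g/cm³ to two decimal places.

0.1927 = 0.3086 − 0.04193 × ρ
ρ = (0.3086 − 0.1927) / 0.04193 = 2.76 g/cm³

2.76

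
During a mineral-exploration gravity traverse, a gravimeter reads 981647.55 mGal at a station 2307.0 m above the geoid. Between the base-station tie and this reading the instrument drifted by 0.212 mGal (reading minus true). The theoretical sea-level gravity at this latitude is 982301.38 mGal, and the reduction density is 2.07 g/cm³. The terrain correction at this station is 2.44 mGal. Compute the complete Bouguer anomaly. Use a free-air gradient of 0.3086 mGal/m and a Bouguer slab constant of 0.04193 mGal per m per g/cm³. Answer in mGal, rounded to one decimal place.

Drift-corrected reading = 981647.55 − (0.212) = 981647.338 mGal
Free-air correction = 0.3086 × 2307.0 = 711.94 mGal
Free-air anomaly = 981647.338 − 982301.38 + (711.94) = 57.898 mGal
Bouguer slab correction = 0.04193 × 2.07 × 2307.0 = 200.24 mGal
Simple Bouguer anomaly = 57.898 − (200.24) = -142.342 mGal
Complete Bouguer anomaly = -142.342 + 2.44 = -139.902 mGal

-139.9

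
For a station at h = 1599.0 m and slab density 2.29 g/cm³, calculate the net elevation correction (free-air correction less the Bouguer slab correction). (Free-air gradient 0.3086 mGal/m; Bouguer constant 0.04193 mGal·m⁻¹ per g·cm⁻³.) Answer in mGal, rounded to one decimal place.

Combined gradient = 0.3086 − 0.04193 × 2.29 = 0.2125803 mGal/m
Combined elevation correction = 0.2125803 × 1599.0 = 339.9 mGal

339.9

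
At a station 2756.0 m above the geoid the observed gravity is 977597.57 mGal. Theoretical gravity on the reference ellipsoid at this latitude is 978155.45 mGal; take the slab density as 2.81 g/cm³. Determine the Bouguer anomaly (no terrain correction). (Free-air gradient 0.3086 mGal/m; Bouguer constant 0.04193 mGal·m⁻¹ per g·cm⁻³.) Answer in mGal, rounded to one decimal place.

Free-air correction = 0.3086 × 2756.0 = 850.50 mGal
Free-air anomaly = 977597.57 − 978155.45 + (850.50) = 292.62 mGal
Bouguer slab correction = 0.04193 × 2.81 × 2756.0 = 324.72 mGal
Simple Bouguer anomaly = 292.62 − (324.72) = -32.10 mGal

-32.1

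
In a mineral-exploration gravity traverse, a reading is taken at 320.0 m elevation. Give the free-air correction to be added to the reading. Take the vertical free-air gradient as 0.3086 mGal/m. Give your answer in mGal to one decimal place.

98.8

Free-air correction = 0.3086 × 320.0 = 98.8 mGal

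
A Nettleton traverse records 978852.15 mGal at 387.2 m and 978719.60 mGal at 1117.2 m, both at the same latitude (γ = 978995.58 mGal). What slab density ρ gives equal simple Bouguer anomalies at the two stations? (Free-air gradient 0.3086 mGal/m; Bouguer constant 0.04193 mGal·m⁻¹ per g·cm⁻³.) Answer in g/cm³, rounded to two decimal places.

3.03

Δg_obs = 978719.60 − 978852.15 = -132.55 mGal over Δh = 1117.2 − 387.2 = 730.0 m
Equal Bouguer anomalies ⇒ Δg_obs + (0.3086 − 0.04193ρ)·Δh = 0
0.3086 − 0.04193ρ = −Δg_obs/Δh = 0.18158
ρ = (0.3086 − 0.18158) / 0.04193 = 3.03 g/cm³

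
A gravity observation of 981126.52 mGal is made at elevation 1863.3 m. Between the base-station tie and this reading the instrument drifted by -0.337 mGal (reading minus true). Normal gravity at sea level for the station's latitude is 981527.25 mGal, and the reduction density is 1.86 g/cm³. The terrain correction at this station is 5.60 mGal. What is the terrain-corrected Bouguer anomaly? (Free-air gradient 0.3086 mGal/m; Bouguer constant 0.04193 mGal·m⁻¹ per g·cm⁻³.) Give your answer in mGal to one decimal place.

Drift-corrected reading = 981126.52 − (-0.337) = 981126.857 mGal
Free-air correction = 0.3086 × 1863.3 = 575.01 mGal
Free-air anomaly = 981126.857 − 981527.25 + (575.01) = 174.617 mGal
Bouguer slab correction = 0.04193 × 1.86 × 1863.3 = 145.32 mGal
Simple Bouguer anomaly = 174.617 − (145.32) = 29.297 mGal
Complete Bouguer anomaly = 29.297 + 5.60 = 34.897 mGal

34.9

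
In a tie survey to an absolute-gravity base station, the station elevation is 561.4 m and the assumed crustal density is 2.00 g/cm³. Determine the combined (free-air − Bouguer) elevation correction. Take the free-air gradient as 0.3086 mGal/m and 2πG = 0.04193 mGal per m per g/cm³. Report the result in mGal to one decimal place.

126.2

Combined gradient = 0.3086 − 0.04193 × 2.00 = 0.2247400 mGal/m
Combined elevation correction = 0.2247400 × 561.4 = 126.2 mGal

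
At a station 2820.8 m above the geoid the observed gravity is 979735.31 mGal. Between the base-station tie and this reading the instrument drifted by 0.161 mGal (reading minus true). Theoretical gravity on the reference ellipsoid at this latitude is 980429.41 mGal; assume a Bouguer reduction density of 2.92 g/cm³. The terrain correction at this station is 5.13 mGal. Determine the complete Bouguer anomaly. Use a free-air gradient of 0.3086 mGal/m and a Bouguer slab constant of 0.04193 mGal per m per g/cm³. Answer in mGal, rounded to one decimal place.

Drift-corrected reading = 979735.31 − (0.161) = 979735.149 mGal
Free-air correction = 0.3086 × 2820.8 = 870.50 mGal
Free-air anomaly = 979735.149 − 980429.41 + (870.50) = 176.239 mGal
Bouguer slab correction = 0.04193 × 2.92 × 2820.8 = 345.37 mGal
Simple Bouguer anomaly = 176.239 − (345.37) = -169.131 mGal
Complete Bouguer anomaly = -169.131 + 5.13 = -164.001 mGal

-164.0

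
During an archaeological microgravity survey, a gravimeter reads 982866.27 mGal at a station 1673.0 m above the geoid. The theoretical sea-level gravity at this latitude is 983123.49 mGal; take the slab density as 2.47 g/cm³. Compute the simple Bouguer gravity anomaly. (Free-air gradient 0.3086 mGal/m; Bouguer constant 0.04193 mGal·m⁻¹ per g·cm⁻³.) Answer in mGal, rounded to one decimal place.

85.8

Free-air correction = 0.3086 × 1673.0 = 516.29 mGal
Free-air anomaly = 982866.27 − 983123.49 + (516.29) = 259.07 mGal
Bouguer slab correction = 0.04193 × 2.47 × 1673.0 = 173.27 mGal
Simple Bouguer anomaly = 259.07 − (173.27) = 85.80 mGal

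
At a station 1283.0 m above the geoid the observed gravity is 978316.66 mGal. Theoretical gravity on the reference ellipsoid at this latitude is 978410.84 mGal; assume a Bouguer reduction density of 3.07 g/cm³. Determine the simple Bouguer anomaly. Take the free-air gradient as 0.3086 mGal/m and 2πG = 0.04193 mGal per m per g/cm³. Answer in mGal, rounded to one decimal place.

136.6

Free-air correction = 0.3086 × 1283.0 = 395.93 mGal
Free-air anomaly = 978316.66 − 978410.84 + (395.93) = 301.75 mGal
Bouguer slab correction = 0.04193 × 3.07 × 1283.0 = 165.15 mGal
Simple Bouguer anomaly = 301.75 − (165.15) = 136.60 mGal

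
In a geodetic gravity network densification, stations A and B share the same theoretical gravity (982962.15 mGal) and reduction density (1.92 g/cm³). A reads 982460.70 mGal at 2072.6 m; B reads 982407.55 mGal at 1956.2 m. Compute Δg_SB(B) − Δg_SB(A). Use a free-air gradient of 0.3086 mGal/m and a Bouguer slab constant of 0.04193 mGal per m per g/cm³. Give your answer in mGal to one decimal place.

Δg_SB(A) = 982460.70 − 982962.15 + 0.3086×2072.6 − 0.04193×1.92×2072.6 = -28.70 mGal
Δg_SB(B) = 982407.55 − 982962.15 + 0.3086×1956.2 − 0.04193×1.92×1956.2 = -108.40 mGal
Difference = -108.40 − (-28.70) = -79.70 mGal

-79.7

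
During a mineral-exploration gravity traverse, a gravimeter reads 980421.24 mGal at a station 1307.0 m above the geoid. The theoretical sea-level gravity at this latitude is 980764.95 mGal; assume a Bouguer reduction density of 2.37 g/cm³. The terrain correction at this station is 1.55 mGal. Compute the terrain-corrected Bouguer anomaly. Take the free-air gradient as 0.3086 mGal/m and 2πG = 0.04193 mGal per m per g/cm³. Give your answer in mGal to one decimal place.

Free-air correction = 0.3086 × 1307.0 = 403.34 mGal
Free-air anomaly = 980421.24 − 980764.95 + (403.34) = 59.63 mGal
Bouguer slab correction = 0.04193 × 2.37 × 1307.0 = 129.88 mGal
Simple Bouguer anomaly = 59.63 − (129.88) = -70.25 mGal
Complete Bouguer anomaly = -70.25 + 1.55 = -68.70 mGal

-68.7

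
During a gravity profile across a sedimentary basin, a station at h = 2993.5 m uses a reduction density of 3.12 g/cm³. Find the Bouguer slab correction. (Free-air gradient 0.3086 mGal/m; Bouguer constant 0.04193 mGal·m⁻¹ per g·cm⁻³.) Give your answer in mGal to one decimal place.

Bouguer slab correction = 0.04193 × 3.12 × 2993.5 = 391.6 mGal

391.6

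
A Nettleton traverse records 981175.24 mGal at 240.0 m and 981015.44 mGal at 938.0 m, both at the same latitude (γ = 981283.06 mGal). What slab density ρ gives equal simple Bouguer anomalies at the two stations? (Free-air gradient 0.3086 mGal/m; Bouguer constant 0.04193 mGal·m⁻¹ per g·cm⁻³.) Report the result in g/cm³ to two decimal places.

1.90

Δg_obs = 981015.44 − 981175.24 = -159.80 mGal over Δh = 938.0 − 240.0 = 698.0 m
Equal Bouguer anomalies ⇒ Δg_obs + (0.3086 − 0.04193ρ)·Δh = 0
0.3086 − 0.04193ρ = −Δg_obs/Δh = 0.22894
ρ = (0.3086 − 0.22894) / 0.04193 = 1.90 g/cm³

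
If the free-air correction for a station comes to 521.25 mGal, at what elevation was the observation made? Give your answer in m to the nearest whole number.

1689

h = 521.25 / 0.3086 = 1689.08 m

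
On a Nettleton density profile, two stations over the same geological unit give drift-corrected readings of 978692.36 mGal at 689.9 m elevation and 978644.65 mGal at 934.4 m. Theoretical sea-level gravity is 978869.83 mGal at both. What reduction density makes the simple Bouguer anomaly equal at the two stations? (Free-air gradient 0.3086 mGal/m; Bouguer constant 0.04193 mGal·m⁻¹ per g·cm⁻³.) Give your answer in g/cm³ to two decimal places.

Δg_obs = 978644.65 − 978692.36 = -47.71 mGal over Δh = 934.4 − 689.9 = 244.5 m
Equal Bouguer anomalies ⇒ Δg_obs + (0.3086 − 0.04193ρ)·Δh = 0
0.3086 − 0.04193ρ = −Δg_obs/Δh = 0.19513
ρ = (0.3086 − 0.19513) / 0.04193 = 2.71 g/cm³

2.71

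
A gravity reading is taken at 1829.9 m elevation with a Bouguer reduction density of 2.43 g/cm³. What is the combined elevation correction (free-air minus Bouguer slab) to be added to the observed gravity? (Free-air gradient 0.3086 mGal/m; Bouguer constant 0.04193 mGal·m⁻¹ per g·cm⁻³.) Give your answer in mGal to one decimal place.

378.3

Combined gradient = 0.3086 − 0.04193 × 2.43 = 0.2067101 mGal/m
Combined elevation correction = 0.2067101 × 1829.9 = 378.3 mGal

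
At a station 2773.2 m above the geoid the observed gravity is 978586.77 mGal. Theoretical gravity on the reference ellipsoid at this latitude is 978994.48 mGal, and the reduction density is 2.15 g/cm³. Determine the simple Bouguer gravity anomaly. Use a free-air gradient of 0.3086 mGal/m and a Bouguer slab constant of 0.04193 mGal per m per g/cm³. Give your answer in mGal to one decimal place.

198.1

Free-air correction = 0.3086 × 2773.2 = 855.81 mGal
Free-air anomaly = 978586.77 − 978994.48 + (855.81) = 448.10 mGal
Bouguer slab correction = 0.04193 × 2.15 × 2773.2 = 250.00 mGal
Simple Bouguer anomaly = 448.10 − (250.00) = 198.10 mGal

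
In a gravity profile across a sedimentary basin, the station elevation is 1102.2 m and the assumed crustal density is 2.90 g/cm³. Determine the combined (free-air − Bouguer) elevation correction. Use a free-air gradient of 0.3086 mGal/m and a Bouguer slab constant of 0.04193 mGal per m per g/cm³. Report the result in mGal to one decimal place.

Combined gradient = 0.3086 − 0.04193 × 2.90 = 0.1870030 mGal/m
Combined elevation correction = 0.1870030 × 1102.2 = 206.1 mGal

206.1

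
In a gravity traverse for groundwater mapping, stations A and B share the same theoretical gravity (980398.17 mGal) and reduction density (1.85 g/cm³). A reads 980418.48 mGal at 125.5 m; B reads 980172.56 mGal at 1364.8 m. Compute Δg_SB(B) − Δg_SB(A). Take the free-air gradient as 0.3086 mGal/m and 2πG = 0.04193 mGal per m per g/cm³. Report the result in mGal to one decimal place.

Δg_SB(A) = 980418.48 − 980398.17 + 0.3086×125.5 − 0.04193×1.85×125.5 = 49.30 mGal
Δg_SB(B) = 980172.56 − 980398.17 + 0.3086×1364.8 − 0.04193×1.85×1364.8 = 89.70 mGal
Difference = 89.70 − (49.30) = 40.40 mGal

40.4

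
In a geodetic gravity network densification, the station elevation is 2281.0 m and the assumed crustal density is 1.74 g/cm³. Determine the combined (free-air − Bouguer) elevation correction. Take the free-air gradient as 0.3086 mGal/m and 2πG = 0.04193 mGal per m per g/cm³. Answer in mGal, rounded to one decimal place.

537.5

Combined gradient = 0.3086 − 0.04193 × 1.74 = 0.2356418 mGal/m
Combined elevation correction = 0.2356418 × 2281.0 = 537.5 mGal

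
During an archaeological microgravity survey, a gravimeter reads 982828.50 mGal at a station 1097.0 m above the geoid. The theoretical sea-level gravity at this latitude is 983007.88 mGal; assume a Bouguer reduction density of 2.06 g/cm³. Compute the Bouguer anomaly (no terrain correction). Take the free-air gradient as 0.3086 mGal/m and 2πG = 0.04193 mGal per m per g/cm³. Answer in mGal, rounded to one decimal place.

Free-air correction = 0.3086 × 1097.0 = 338.53 mGal
Free-air anomaly = 982828.50 − 983007.88 + (338.53) = 159.15 mGal
Bouguer slab correction = 0.04193 × 2.06 × 1097.0 = 94.75 mGal
Simple Bouguer anomaly = 159.15 − (94.75) = 64.40 mGal

64.4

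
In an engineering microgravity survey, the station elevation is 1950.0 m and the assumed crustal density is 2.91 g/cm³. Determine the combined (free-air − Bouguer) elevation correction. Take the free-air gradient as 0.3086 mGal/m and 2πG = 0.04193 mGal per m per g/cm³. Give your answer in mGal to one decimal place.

363.8

Combined gradient = 0.3086 − 0.04193 × 2.91 = 0.1865837 mGal/m
Combined elevation correction = 0.1865837 × 1950.0 = 363.8 mGal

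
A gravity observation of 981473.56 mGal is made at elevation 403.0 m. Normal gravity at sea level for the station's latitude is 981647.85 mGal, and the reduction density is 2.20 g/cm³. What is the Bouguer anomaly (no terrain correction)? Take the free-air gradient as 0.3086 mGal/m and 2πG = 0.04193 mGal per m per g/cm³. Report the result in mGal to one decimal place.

-87.1

Free-air correction = 0.3086 × 403.0 = 124.37 mGal
Free-air anomaly = 981473.56 − 981647.85 + (124.37) = -49.92 mGal
Bouguer slab correction = 0.04193 × 2.20 × 403.0 = 37.18 mGal
Simple Bouguer anomaly = -49.92 − (37.18) = -87.10 mGal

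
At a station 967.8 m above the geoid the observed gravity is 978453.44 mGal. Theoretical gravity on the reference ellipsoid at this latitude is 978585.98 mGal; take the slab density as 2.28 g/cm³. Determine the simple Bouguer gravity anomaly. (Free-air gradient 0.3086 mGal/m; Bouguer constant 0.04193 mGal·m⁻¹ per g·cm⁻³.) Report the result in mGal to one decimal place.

Free-air correction = 0.3086 × 967.8 = 298.66 mGal
Free-air anomaly = 978453.44 − 978585.98 + (298.66) = 166.12 mGal
Bouguer slab correction = 0.04193 × 2.28 × 967.8 = 92.52 mGal
Simple Bouguer anomaly = 166.12 − (92.52) = 73.60 mGal

73.6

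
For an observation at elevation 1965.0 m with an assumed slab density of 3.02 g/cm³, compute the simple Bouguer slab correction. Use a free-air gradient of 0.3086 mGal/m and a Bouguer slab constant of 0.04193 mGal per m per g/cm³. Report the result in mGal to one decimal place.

248.8

Bouguer slab correction = 0.04193 × 3.02 × 1965.0 = 248.8 mGal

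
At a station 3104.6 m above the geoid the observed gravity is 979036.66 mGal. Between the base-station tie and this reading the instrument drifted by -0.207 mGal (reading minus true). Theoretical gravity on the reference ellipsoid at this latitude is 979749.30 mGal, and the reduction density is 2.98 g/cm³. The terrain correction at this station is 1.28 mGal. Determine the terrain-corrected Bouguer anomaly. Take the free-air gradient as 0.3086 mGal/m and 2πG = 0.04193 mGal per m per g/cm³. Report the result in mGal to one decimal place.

Drift-corrected reading = 979036.66 − (-0.207) = 979036.867 mGal
Free-air correction = 0.3086 × 3104.6 = 958.08 mGal
Free-air anomaly = 979036.867 − 979749.30 + (958.08) = 245.647 mGal
Bouguer slab correction = 0.04193 × 2.98 × 3104.6 = 387.92 mGal
Simple Bouguer anomaly = 245.647 − (387.92) = -142.273 mGal
Complete Bouguer anomaly = -142.273 + 1.28 = -140.993 mGal

-141.0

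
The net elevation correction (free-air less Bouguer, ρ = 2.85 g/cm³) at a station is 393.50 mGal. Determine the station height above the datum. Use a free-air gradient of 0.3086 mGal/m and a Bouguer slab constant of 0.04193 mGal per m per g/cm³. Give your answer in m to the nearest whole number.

Combined gradient = 0.3086 − 0.04193 × 2.85 = 0.1890995 mGal/m
h = 393.50 / 0.1890995 = 2080.92 m

2081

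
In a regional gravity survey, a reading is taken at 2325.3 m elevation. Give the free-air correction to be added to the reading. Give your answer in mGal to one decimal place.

717.6

Free-air correction = 0.3086 × 2325.3 = 717.6 mGal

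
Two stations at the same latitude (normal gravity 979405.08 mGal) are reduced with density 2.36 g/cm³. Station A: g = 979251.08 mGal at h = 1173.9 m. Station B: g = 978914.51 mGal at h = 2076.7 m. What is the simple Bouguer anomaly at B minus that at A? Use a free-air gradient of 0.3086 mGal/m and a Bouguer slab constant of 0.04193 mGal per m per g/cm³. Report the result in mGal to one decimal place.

Δg_SB(A) = 979251.08 − 979405.08 + 0.3086×1173.9 − 0.04193×2.36×1173.9 = 92.10 mGal
Δg_SB(B) = 978914.51 − 979405.08 + 0.3086×2076.7 − 0.04193×2.36×2076.7 = -55.20 mGal
Difference = -55.20 − (92.10) = -147.30 mGal

-147.3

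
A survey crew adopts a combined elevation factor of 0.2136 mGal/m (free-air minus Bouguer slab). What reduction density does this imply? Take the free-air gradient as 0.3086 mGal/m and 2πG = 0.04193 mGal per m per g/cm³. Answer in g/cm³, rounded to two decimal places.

2.27

0.2136 = 0.3086 − 0.04193 × ρ
ρ = (0.3086 − 0.2136) / 0.04193 = 2.27 g/cm³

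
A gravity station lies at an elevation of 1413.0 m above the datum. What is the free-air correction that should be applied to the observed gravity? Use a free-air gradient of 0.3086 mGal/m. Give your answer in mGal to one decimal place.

Free-air correction = 0.3086 × 1413.0 = 436.1 mGal

436.1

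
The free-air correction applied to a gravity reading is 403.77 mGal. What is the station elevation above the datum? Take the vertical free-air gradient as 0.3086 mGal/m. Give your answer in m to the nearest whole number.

1308

h = 403.77 / 0.3086 = 1308.39 m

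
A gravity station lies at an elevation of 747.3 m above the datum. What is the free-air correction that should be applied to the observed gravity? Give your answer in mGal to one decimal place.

230.6

Free-air correction = 0.3086 × 747.3 = 230.6 mGal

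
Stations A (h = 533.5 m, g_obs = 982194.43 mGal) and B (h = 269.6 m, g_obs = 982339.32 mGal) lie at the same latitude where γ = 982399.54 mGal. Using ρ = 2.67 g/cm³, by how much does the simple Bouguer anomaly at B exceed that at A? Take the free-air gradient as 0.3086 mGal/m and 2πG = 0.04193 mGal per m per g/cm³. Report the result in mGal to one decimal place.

Δg_SB(A) = 982194.43 − 982399.54 + 0.3086×533.5 − 0.04193×2.67×533.5 = -100.20 mGal
Δg_SB(B) = 982339.32 − 982399.54 + 0.3086×269.6 − 0.04193×2.67×269.6 = -7.20 mGal
Difference = -7.20 − (-100.20) = 93.00 mGal

93.0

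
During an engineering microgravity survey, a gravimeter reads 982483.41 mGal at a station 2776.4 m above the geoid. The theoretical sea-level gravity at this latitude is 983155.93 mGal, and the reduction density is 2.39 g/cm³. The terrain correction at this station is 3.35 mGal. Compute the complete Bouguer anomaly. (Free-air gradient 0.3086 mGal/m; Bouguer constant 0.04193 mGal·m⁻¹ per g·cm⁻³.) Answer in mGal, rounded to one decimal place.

-90.6

Free-air correction = 0.3086 × 2776.4 = 856.80 mGal
Free-air anomaly = 982483.41 − 983155.93 + (856.80) = 184.28 mGal
Bouguer slab correction = 0.04193 × 2.39 × 2776.4 = 278.23 mGal
Simple Bouguer anomaly = 184.28 − (278.23) = -93.95 mGal
Complete Bouguer anomaly = -93.95 + 3.35 = -90.60 mGal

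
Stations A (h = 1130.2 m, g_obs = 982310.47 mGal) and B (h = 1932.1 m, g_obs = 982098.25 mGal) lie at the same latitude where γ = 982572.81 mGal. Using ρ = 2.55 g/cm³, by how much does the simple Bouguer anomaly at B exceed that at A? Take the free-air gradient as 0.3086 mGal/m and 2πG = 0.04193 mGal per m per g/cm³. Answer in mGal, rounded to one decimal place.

-50.5

Δg_SB(A) = 982310.47 − 982572.81 + 0.3086×1130.2 − 0.04193×2.55×1130.2 = -34.40 mGal
Δg_SB(B) = 982098.25 − 982572.81 + 0.3086×1932.1 − 0.04193×2.55×1932.1 = -84.90 mGal
Difference = -84.90 − (-34.40) = -50.50 mGal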